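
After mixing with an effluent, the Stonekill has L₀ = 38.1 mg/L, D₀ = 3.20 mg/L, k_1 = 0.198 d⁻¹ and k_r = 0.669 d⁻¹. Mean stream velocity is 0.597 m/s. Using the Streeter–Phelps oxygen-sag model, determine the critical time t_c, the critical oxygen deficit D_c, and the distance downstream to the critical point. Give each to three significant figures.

t_c = [1/(k_r−k_1)] ln[(k_r/k_1)(1 − D₀(k_r−k_1)/(k_1 L₀))]
= [1/(0.669−0.198)] ln[(0.669/0.198)(1 − 3.20×0.4710/(0.198×38.1))]
= (1/0.4710) ln[3.379 × 0.8002] = 2.123 × ln(2.704) = 2.123 × 0.9946 = 2.112 d.
D_c = (k_1/k_r) L₀ e^(−k_1 t_c) = (0.198/0.669) × 38.1 × e^(−0.198×2.112) = 0.2960 × 38.1 × 0.6583 = 7.423 mg/L.
x_c = v t_c = 0.597 m/s × 2.112 d × 86400 s/d = 108900 m ≈ 109 km.

t_c ≈ 2.11 d; D_c ≈ 7.42 mg/L; x_c ≈ 109 km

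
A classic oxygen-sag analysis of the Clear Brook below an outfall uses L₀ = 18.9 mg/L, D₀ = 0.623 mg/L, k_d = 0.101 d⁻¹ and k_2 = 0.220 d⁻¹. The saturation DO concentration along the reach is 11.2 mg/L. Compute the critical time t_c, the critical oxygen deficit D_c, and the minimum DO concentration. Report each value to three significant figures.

t_c ≈ 6.21 d; D_c ≈ 4.63 mg/L; min DO ≈ 6.57 mg/L

At the critical point dD/dt = 0, so k_d L₀ e^(−k_d t) = k_2 D. Substituting D(t) from the Streeter–Phelps equation and solving for t gives
t_c = ln[(k_2/k_d)(1 − D₀(k_2−k_d)/(k_d L₀))] / (k_2−k_d).
Here k_2−k_d = 0.1190 d⁻¹ and 1 − D₀(k_2−k_d)/(k_d L₀) = 1 − 0.623×0.1190/(0.101×18.9) = 0.9612, so
t_c = ln(2.178 × 0.9612) / 0.1190 = 0.7389 / 0.1190 = 6.209 d.
D_c = (k_d/k_2) L₀ e^(−k_d t_c) = (0.101/0.220) × 18.9 × e^(−0.101×6.209) = 0.4591 × 18.9 × 0.5341 = 4.634 mg/L.
Minimum DO = C_s − D_c = 11.2 − 4.634 = 6.566 mg/L.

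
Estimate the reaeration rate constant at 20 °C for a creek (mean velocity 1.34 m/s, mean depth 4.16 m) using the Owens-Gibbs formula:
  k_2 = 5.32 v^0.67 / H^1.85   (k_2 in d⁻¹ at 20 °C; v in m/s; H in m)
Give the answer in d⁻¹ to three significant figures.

k_2 = 5.32 × 1.34^0.67 / 4.16^1.85 = 5.32 × 1.217 / 13.97 = 0.4632 d⁻¹.

k_2 ≈ 0.463 d⁻¹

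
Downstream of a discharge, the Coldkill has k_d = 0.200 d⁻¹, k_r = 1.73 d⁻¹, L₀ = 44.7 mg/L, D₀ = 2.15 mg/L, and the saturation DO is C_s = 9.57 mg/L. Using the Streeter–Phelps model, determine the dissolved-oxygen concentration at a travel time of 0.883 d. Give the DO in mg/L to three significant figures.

k_d L₀/(k_r−k_d) = 0.200×44.7/(1.73−0.200) = 8.940/1.530 = 5.843 mg/L.
e^(−k_d t) = e^(−0.200×0.8830) = 0.8381; e^(−k_r t) = e^(−1.73×0.8830) = 0.2171.
D = 5.843 × (0.8381 − 0.2171) + 2.15 × 0.2171 = 3.629 + 0.4667 = 4.096 mg/L.
DO = C_s − D = 9.57 − 4.096 = 5.474 mg/L.

DO ≈ 5.47 mg/L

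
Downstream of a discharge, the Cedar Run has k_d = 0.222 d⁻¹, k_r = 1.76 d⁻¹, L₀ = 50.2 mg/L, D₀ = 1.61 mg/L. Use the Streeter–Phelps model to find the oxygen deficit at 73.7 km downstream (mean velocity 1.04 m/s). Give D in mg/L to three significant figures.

Travel time t = x/v = 73.7 km / (1.04 m/s) = 73700 m / 1.04 m/s = 70870 s = 0.8202 d.
k_d L₀/(k_r−k_d) = 0.222×50.2/(1.76−0.222) = 11.14/1.538 = 7.246 mg/L.
e^(−k_d t) = e^(−0.222×0.8202) = 0.8335; e^(−k_r t) = e^(−1.76×0.8202) = 0.2361.
D = 7.246 × (0.8335 − 0.2361) + 1.61 × 0.2361 = 4.329 + 0.3801 = 4.709 mg/L.

D ≈ 4.71 mg/L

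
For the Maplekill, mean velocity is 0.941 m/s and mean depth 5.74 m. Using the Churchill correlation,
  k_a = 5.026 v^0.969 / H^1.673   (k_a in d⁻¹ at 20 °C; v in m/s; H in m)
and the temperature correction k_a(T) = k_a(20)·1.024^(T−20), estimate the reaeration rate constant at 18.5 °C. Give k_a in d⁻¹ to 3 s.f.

k_a(20) = 5.026 × 0.941^0.969 / 5.74^1.673 = 5.026 × 0.9428 / 18.61 = 0.2547 d⁻¹.
k_a(18.5) = 0.2547 × 1.024^(18.5−20) = 0.2547 × 0.9651 = 0.2458 d⁻¹.

k_a ≈ 0.246 d⁻¹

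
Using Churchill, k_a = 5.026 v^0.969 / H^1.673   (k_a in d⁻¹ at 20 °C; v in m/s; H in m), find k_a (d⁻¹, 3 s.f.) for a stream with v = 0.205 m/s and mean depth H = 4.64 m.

k_a ≈ 0.0830 d⁻¹

k_a = 5.026 × 0.205^0.969 / 4.64^1.673 = 5.026 × 0.2153 / 13.03 = 0.08303 d⁻¹.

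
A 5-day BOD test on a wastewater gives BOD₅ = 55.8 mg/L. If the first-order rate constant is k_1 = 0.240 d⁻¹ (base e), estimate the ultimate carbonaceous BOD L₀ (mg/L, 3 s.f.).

BOD₅ = L₀(1 − e^(−5k_1)) ⇒ L₀ = BOD₅ / (1 − e^(−5×0.240))
= 55.8 / (1 − 0.3012) = 55.8 / 0.6988 = 79.85 mg/L.

L₀ ≈ 79.9 mg/L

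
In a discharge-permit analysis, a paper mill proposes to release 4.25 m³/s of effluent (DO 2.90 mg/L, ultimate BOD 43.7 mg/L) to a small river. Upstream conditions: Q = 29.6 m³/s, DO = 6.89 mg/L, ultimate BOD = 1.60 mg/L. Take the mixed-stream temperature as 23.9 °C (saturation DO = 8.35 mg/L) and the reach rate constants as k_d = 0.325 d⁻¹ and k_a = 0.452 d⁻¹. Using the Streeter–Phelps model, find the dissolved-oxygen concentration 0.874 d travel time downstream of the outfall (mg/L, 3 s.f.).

DO ≈ 5.64 mg/L

Mixed DO = (29.6×6.89 + 4.25×2.90)/(29.6+4.25) = 216.3/33.85 = 6.389 mg/L.
Mixed L₀ = (29.6×1.60 + 4.25×43.7)/(33.85) = 233.1/33.85 = 6.886 mg/L.
Initial deficit D₀ = C_s − DO₀ = 8.35 − 6.389 = 1.961 mg/L.
D(0.874) = [0.325×6.886/(0.452−0.325)](e^(−0.325×0.874) − e^(−0.452×0.874)) + 1.961 e^(−0.452×0.874)
= 17.62 × (0.7527 − 0.6736) + 1.961 × 0.6736 = 2.715 mg/L.
DO = 8.35 − 2.715 = 5.635 mg/L.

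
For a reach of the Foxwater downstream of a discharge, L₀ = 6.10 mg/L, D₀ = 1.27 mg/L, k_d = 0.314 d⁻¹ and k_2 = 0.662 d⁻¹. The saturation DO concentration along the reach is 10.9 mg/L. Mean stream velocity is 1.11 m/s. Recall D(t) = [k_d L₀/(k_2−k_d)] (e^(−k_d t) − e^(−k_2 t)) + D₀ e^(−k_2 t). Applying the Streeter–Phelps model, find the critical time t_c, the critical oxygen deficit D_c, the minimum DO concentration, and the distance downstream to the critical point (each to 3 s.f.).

t_c ≈ 1.39 d; D_c ≈ 1.87 mg/L; min DO ≈ 9.03 mg/L; x_c ≈ 133 km

With k_2/k_d = 2.108 and 1 − D₀(k_2−k_d)/(k_d L₀) = 0.7693,
t_c = ln(2.108 × 0.7693) / (0.662 − 0.314) = ln(1.622) / 0.3480 = 0.4835/0.3480 = 1.389 d.
D_c = (k_d/k_2) L₀ e^(−k_d t_c) = (0.314/0.662) × 6.10 × e^(−0.314×1.389) = 0.4743 × 6.10 × 0.6464 = 1.870 mg/L.
Minimum DO = C_s − D_c = 10.9 − 1.870 = 9.030 mg/L.
x_c = v t_c = 1.11 m/s × 1.389 d × 86400 s/d = 133300 m ≈ 133 km.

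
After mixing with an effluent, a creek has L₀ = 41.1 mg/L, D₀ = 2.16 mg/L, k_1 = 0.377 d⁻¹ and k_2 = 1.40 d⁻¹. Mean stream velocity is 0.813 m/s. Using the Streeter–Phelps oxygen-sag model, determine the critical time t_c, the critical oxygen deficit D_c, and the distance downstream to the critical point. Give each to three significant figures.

t_c ≈ 1.13 d; D_c ≈ 7.22 mg/L; x_c ≈ 79.5 km

At the critical point dD/dt = 0, so k_1 L₀ e^(−k_1 t) = k_2 D. Substituting D(t) from the Streeter–Phelps equation and solving for t gives
t_c = ln[(k_2/k_1)(1 − D₀(k_2−k_1)/(k_1 L₀))] / (k_2−k_1).
Here k_2−k_1 = 1.023 d⁻¹ and 1 − D₀(k_2−k_1)/(k_1 L₀) = 1 − 2.16×1.023/(0.377×41.1) = 0.8574, so
t_c = ln(3.714 × 0.8574) / 1.023 = 1.158 / 1.023 = 1.132 d.
L(t_c) = L₀ e^(−k_1 t_c) = 41.1 × 0.6526 = 26.82 mg/L, and at the critical point k_2 D_c = k_1 L, so D_c = (0.377/1.40) × 26.82 = 7.223 mg/L.
x_c = v t_c = 0.813 m/s × 1.132 d × 86400 s/d = 79520 m ≈ 79.5 km.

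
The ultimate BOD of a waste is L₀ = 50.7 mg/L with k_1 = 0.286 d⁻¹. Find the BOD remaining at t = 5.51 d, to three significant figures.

L ≈ 10.5 mg/L

L_t = L₀ e^(−k_1 t) = 50.7 × e^(−0.286×5.51) = 50.7 × 0.2068 = 10.49 mg/L.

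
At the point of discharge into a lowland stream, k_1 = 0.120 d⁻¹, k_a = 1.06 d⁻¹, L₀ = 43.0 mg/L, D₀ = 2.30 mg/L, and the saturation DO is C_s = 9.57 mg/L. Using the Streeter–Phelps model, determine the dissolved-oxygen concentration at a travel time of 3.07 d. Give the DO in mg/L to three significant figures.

k_1 L₀/(k_a−k_1) = 0.120×43.0/(1.06−0.120) = 5.160/0.9400 = 5.489 mg/L.
e^(−k_1 t) = e^(−0.120×3.070) = 0.6918; e^(−k_a t) = e^(−1.06×3.070) = 0.03861.
D = 5.489 × (0.6918 − 0.03861) + 2.30 × 0.03861 = 3.586 + 0.08881 = 3.675 mg/L.
DO = C_s − D = 9.57 − 3.675 = 5.895 mg/L.

DO ≈ 5.90 mg/L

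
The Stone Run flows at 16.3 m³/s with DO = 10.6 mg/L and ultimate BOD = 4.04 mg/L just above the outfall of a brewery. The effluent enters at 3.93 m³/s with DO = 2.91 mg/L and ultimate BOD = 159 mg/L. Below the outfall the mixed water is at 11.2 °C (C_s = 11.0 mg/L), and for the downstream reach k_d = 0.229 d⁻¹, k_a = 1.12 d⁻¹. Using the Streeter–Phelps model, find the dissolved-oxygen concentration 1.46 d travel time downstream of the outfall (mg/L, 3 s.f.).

Mixed DO = (16.3×10.6 + 3.93×2.91)/(16.3+3.93) = 184.2/20.23 = 9.106 mg/L.
Mixed L₀ = (16.3×4.04 + 3.93×159)/(20.23) = 690.7/20.23 = 34.14 mg/L.
Initial deficit D₀ = C_s − DO₀ = 11.0 − 9.106 = 1.894 mg/L.
D(1.46) = [0.229×34.14/(1.12−0.229)](e^(−0.229×1.46) − e^(−1.12×1.46)) + 1.894 e^(−1.12×1.46)
= 8.775 × (0.7158 − 0.1949) + 1.894 × 0.1949 = 4.940 mg/L.
DO = 11.0 − 4.940 = 6.060 mg/L.

DO ≈ 6.06 mg/L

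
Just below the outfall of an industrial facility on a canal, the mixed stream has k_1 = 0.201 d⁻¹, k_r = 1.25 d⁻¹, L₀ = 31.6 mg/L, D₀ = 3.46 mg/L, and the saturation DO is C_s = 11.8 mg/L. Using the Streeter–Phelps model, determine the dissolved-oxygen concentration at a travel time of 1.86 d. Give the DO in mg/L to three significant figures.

k_1 L₀/(k_r−k_1) = 0.201×31.6/(1.25−0.201) = 6.352/1.049 = 6.055 mg/L.
e^(−k_1 t) = e^(−0.201×1.860) = 0.6881; e^(−k_r t) = e^(−1.25×1.860) = 0.09778.
D = 6.055 × (0.6881 − 0.09778) + 3.46 × 0.09778 = 3.574 + 0.3383 = 3.912 mg/L.
DO = C_s − D = 11.8 − 3.912 = 7.888 mg/L.

DO ≈ 7.89 mg/L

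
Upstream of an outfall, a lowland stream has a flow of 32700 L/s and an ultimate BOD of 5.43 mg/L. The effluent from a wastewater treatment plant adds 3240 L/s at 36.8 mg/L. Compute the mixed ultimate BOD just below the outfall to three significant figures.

Flow-weighted mixing: C = (Q_r C_r + Q_w C_w)/(Q_r + Q_w)
= (32700×5.43 + 3240×36.8)/(32700 + 3240) = 296800/35940 = 8.258 mg/L.

8.26 mg/L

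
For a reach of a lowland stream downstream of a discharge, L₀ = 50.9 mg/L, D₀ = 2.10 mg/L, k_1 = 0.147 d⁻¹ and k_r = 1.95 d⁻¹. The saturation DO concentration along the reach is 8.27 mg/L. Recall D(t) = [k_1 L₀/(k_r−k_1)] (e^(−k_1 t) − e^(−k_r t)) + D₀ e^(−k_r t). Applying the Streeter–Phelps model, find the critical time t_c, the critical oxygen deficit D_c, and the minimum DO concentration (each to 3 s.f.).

t_c ≈ 1.04 d; D_c ≈ 3.29 mg/L; min DO ≈ 4.98 mg/L

t_c = [1/(k_r−k_1)] ln[(k_r/k_1)(1 − D₀(k_r−k_1)/(k_1 L₀))]
= [1/(1.95−0.147)] ln[(1.95/0.147)(1 − 2.10×1.803/(0.147×50.9))]
= (1/1.803) ln[13.27 × 0.4940] = 0.5546 × ln(6.553) = 0.5546 × 1.880 = 1.043 d.
D_c = (k_1/k_r) L₀ e^(−k_1 t_c) = (0.147/1.95) × 50.9 × e^(−0.147×1.043) = 0.07538 × 50.9 × 0.8579 = 3.292 mg/L.
Minimum DO = C_s − D_c = 8.27 − 3.292 = 4.978 mg/L.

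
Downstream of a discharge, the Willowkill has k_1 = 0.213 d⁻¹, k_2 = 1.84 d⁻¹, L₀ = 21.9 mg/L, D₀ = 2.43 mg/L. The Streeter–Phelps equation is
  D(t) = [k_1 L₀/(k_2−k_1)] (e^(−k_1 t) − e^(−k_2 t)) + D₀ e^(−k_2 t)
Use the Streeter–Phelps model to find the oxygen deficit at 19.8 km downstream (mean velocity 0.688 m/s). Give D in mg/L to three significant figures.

Travel time t = x/v = 19.8 km / (0.688 m/s) = 19800 m / 0.688 m/s = 28780 s = 0.3331 d.
k_1 L₀/(k_2−k_1) = 0.213×21.9/(1.84−0.213) = 4.665/1.627 = 2.867 mg/L.
e^(−k_1 t) = e^(−0.213×0.3331) = 0.9315; e^(−k_2 t) = e^(−1.84×0.3331) = 0.5418.
D = 2.867 × (0.9315 − 0.5418) + 2.43 × 0.5418 = 1.117 + 1.317 = 2.434 mg/L.

D ≈ 2.43 mg/L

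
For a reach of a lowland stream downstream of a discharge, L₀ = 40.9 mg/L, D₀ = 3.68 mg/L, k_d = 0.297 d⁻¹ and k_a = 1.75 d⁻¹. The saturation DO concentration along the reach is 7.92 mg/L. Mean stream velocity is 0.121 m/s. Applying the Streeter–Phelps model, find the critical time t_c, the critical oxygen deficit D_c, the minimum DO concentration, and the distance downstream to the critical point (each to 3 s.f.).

t_c ≈ 0.821 d; D_c ≈ 5.44 mg/L; min DO ≈ 2.48 mg/L; x_c ≈ 8.59 km

With k_a/k_d = 5.892 and 1 − D₀(k_a−k_d)/(k_d L₀) = 0.5598,
t_c = ln(5.892 × 0.5598) / (1.75 − 0.297) = ln(3.299) / 1.453 = 1.193/1.453 = 0.8214 d.
L(t_c) = L₀ e^(−k_d t_c) = 40.9 × 0.7835 = 32.05 mg/L, and at the critical point k_a D_c = k_d L, so D_c = (0.297/1.75) × 32.05 = 5.439 mg/L.
Minimum DO = C_s − D_c = 7.92 − 5.439 = 2.481 mg/L.
x_c = v t_c = 0.121 m/s × 0.8214 d × 86400 s/d = 8587 m ≈ 8.59 km.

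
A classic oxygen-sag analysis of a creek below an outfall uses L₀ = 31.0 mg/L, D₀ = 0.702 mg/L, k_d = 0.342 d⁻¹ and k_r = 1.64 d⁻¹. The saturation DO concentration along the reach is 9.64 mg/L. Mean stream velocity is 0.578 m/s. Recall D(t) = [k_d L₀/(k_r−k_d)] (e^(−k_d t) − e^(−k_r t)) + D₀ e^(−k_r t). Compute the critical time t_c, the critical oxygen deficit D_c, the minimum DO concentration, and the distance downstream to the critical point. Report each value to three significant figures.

t_c = [1/(k_r−k_d)] ln[(k_r/k_d)(1 − D₀(k_r−k_d)/(k_d L₀))]
= [1/(1.64−0.342)] ln[(1.64/0.342)(1 − 0.702×1.298/(0.342×31.0))]
= (1/1.298) ln[4.795 × 0.9141] = 0.7704 × ln(4.383) = 0.7704 × 1.478 = 1.139 d.
D_c = (k_d/k_r) L₀ e^(−k_d t_c) = (0.342/1.64) × 31.0 × e^(−0.342×1.139) = 0.2085 × 31.0 × 0.6775 = 4.380 mg/L.
Minimum DO = C_s − D_c = 9.64 − 4.380 = 5.260 mg/L.
x_c = v t_c = 0.578 m/s × 1.139 d × 86400 s/d = 56860 m ≈ 56.9 km.

t_c ≈ 1.14 d; D_c ≈ 4.38 mg/L; min DO ≈ 5.26 mg/L; x_c ≈ 56.9 km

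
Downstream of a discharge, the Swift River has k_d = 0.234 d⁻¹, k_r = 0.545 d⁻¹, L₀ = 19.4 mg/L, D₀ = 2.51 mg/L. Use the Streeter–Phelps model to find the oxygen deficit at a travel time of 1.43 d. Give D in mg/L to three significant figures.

k_d L₀/(k_r−k_d) = 0.234×19.4/(0.545−0.234) = 4.540/0.3110 = 14.60 mg/L.
e^(−k_d t) = e^(−0.234×1.430) = 0.7156; e^(−k_r t) = e^(−0.545×1.430) = 0.4587.
D = 14.60 × (0.7156 − 0.4587) + 2.51 × 0.4587 = 3.750 + 1.151 = 4.901 mg/L.

D ≈ 4.90 mg/L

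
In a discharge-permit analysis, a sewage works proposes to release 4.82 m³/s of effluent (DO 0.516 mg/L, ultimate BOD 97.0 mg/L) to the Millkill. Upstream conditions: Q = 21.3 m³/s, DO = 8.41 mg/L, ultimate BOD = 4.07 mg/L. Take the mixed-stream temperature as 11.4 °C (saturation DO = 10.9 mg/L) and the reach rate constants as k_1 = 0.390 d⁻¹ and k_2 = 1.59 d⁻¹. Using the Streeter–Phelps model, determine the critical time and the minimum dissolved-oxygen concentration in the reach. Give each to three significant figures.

Mixed DO = (21.3×8.41 + 4.82×0.516)/(21.3+4.82) = 181.6/26.12 = 6.953 mg/L.
Mixed L₀ = (21.3×4.07 + 4.82×97.0)/(26.12) = 554.2/26.12 = 21.22 mg/L.
Initial deficit D₀ = C_s − DO₀ = 10.9 − 6.953 = 3.947 mg/L.
t_c = (1/1.200) ln[(1.59/0.390)(1 − 3.947×1.200/(0.390×21.22))] = 0.8333 × ln(1.744) = 0.4633 d.
D_c = (0.390/1.59) × 21.22 × e^(−0.390×0.4633) = 0.2453 × 21.22 × 0.8347 = 4.344 mg/L.
Minimum DO = 10.9 − 4.344 = 6.556 mg/L.

t_c ≈ 0.463 d; minimum DO ≈ 6.56 mg/L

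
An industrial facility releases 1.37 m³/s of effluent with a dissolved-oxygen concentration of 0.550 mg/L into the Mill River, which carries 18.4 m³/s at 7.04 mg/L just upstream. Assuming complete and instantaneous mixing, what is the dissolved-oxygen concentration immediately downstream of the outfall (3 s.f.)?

6.59 mg/L

Flow-weighted mixing: C = (Q_r C_r + Q_w C_w)/(Q_r + Q_w)
= (18.4×7.04 + 1.37×0.550)/(18.4 + 1.37) = 130.3/19.77 = 6.590 mg/L.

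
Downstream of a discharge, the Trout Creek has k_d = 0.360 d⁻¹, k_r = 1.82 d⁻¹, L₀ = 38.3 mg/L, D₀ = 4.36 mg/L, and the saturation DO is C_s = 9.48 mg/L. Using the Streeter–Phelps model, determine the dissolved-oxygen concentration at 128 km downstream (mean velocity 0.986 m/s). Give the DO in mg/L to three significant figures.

DO ≈ 4.31 mg/L

Travel time t = x/v = 128 km / (0.986 m/s) = 128000 m / 0.986 m/s = 129800 s = 1.503 d.
k_d L₀/(k_r−k_d) = 0.360×38.3/(1.82−0.360) = 13.79/1.460 = 9.444 mg/L.
e^(−k_d t) = e^(−0.360×1.503) = 0.5822; e^(−k_r t) = e^(−1.82×1.503) = 0.06492.
D = 9.444 × (0.5822 − 0.06492) + 4.36 × 0.06492 = 4.885 + 0.2831 = 5.168 mg/L.
DO = C_s − D = 9.48 − 5.168 = 4.312 mg/L.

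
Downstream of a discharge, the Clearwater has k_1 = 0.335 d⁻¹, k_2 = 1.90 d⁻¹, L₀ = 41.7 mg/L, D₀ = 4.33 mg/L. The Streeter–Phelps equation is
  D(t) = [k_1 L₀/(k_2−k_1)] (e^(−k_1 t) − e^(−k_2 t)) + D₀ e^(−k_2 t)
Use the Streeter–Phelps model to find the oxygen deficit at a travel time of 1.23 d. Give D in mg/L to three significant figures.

k_1 L₀/(k_2−k_1) = 0.335×41.7/(1.90−0.335) = 13.97/1.565 = 8.926 mg/L.
e^(−k_1 t) = e^(−0.335×1.230) = 0.6623; e^(−k_2 t) = e^(−1.90×1.230) = 0.09662.
D = 8.926 × (0.6623 − 0.09662) + 4.33 × 0.09662 = 5.049 + 0.4184 = 5.468 mg/L.

D ≈ 5.47 mg/L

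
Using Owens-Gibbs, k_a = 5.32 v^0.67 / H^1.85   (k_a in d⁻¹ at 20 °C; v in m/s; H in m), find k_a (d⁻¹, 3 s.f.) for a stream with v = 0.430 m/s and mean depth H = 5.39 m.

k_a = 5.32 × 0.430^0.67 / 5.39^1.85 = 5.32 × 0.5681 / 22.57 = 0.1339 d⁻¹.

k_a ≈ 0.134 d⁻¹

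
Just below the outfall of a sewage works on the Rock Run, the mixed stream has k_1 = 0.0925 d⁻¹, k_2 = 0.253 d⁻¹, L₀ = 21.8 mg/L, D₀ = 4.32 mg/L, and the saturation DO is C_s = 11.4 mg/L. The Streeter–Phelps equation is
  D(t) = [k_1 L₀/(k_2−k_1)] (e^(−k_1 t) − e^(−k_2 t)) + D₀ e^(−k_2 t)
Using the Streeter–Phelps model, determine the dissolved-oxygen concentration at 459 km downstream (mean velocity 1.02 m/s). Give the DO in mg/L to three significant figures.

Travel time t = x/v = 459 km / (1.02 m/s) = 459000 m / 1.02 m/s = 450000 s = 5.208 d.
k_1 L₀/(k_2−k_1) = 0.0925×21.8/(0.253−0.0925) = 2.017/0.1605 = 12.56 mg/L.
e^(−k_1 t) = e^(−0.0925×5.208) = 0.6177; e^(−k_2 t) = e^(−0.253×5.208) = 0.2677.
D = 12.56 × (0.6177 − 0.2677) + 4.32 × 0.2677 = 4.397 + 1.157 = 5.553 mg/L.
DO = C_s − D = 11.4 − 5.553 = 5.847 mg/L.

DO ≈ 5.85 mg/L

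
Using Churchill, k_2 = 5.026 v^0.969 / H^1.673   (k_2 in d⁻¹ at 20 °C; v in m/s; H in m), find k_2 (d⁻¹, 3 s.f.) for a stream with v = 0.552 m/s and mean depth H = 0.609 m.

k_2 = 5.026 × 0.552^0.969 / 0.609^1.673 = 5.026 × 0.5623 / 0.4362 = 6.479 d⁻¹.

k_2 ≈ 6.48 d⁻¹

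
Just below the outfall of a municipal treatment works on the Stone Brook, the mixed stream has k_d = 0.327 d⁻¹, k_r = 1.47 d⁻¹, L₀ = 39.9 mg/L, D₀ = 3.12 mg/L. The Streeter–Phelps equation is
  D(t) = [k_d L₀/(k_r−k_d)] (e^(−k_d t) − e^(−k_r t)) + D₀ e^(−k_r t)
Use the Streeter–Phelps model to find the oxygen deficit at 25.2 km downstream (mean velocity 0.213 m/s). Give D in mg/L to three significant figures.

Travel time t = x/v = 25.2 km / (0.213 m/s) = 25200 m / 0.213 m/s = 118300 s = 1.369 d.
k_d L₀/(k_r−k_d) = 0.327×39.9/(1.47−0.327) = 13.05/1.143 = 11.41 mg/L.
e^(−k_d t) = e^(−0.327×1.369) = 0.6391; e^(−k_r t) = e^(−1.47×1.369) = 0.1336.
D = 11.41 × (0.6391 − 0.1336) + 3.12 × 0.1336 = 5.770 + 0.4168 = 6.187 mg/L.

D ≈ 6.19 mg/L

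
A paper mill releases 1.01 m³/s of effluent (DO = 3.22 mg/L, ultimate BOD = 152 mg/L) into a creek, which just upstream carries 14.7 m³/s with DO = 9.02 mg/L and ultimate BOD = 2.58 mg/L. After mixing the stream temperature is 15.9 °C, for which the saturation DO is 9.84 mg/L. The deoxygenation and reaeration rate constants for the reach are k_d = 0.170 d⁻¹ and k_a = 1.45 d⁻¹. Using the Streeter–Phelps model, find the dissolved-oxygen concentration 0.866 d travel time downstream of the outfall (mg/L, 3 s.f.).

Mixed DO = (14.7×9.02 + 1.01×3.22)/(14.7+1.01) = 135.8/15.71 = 8.647 mg/L.
Mixed L₀ = (14.7×2.58 + 1.01×152)/(15.71) = 191.4/15.71 = 12.19 mg/L.
Initial deficit D₀ = C_s − DO₀ = 9.84 − 8.647 = 1.193 mg/L.
D(0.866) = [0.170×12.19/(1.45−0.170)](e^(−0.170×0.866) − e^(−1.45×0.866)) + 1.193 e^(−1.45×0.866)
= 1.618 × (0.8631 − 0.2849) + 1.193 × 0.2849 = 1.276 mg/L.
DO = 9.84 − 1.276 = 8.564 mg/L.

DO ≈ 8.56 mg/L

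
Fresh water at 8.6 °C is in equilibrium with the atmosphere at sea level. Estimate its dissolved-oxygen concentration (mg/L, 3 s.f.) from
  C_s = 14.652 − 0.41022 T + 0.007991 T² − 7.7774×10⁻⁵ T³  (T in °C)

C_s ≈ 11.7 mg/L

C_s = 14.652 − 0.41022×8.6 + 0.007991×8.6² − 7.7774×10⁻⁵×8.6³ = 11.67 mg/L.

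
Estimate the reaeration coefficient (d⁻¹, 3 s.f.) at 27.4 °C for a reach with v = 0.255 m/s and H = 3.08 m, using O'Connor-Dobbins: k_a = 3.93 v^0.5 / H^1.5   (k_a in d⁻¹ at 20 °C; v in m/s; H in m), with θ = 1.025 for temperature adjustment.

k_a ≈ 0.441 d⁻¹

k_a(20) = 3.93 × 0.255^0.5 / 3.08^1.5 = 3.93 × 0.5050 / 5.405 = 0.3671 d⁻¹.
k_a(27.4) = 0.3671 × 1.025^(27.4−20) = 0.3671 × 1.200 = 0.4408 d⁻¹.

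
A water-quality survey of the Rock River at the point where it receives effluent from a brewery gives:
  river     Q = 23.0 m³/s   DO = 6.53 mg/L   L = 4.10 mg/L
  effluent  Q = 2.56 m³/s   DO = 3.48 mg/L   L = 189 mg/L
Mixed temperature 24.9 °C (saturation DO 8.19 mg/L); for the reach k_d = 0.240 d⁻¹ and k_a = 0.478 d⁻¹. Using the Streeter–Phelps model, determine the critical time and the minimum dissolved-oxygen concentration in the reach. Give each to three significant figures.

t_c ≈ 2.52 d; minimum DO ≈ 1.98 mg/L

Mixed DO = (23.0×6.53 + 2.56×3.48)/(23.0+2.56) = 159.1/25.56 = 6.225 mg/L.
Mixed L₀ = (23.0×4.10 + 2.56×189)/(25.56) = 578.1/25.56 = 22.62 mg/L.
Initial deficit D₀ = C_s − DO₀ = 8.19 − 6.225 = 1.965 mg/L.
t_c = (1/0.2380) ln[(0.478/0.240)(1 − 1.965×0.2380/(0.240×22.62))] = 4.202 × ln(1.820) = 2.516 d.
D_c = (0.240/0.478) × 22.62 × e^(−0.240×2.516) = 0.5021 × 22.62 × 0.5467 = 6.209 mg/L.
Minimum DO = 8.19 − 6.209 = 1.981 mg/L.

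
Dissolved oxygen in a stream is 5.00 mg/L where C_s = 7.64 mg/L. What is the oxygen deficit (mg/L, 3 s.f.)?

D = C_s − C = 7.64 − 5.00 = 2.64 mg/L.

D ≈ 2.64 mg/L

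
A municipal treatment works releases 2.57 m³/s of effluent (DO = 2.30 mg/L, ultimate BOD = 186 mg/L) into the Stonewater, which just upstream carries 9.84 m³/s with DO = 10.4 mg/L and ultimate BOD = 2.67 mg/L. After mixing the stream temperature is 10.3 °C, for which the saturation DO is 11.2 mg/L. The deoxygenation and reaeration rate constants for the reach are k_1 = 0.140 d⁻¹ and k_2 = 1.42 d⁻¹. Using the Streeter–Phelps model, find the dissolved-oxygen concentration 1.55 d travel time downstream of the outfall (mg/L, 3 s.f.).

Mixed DO = (9.84×10.4 + 2.57×2.30)/(9.84+2.57) = 108.2/12.41 = 8.723 mg/L.
Mixed L₀ = (9.84×2.67 + 2.57×186)/(12.41) = 504.3/12.41 = 40.64 mg/L.
Initial deficit D₀ = C_s − DO₀ = 11.2 − 8.723 = 2.477 mg/L.
D(1.55) = [0.140×40.64/(1.42−0.140)](e^(−0.140×1.55) − e^(−1.42×1.55)) + 2.477 e^(−1.42×1.55)
= 4.445 × (0.8049 − 0.1107) + 2.477 × 0.1107 = 3.360 mg/L.
DO = 11.2 − 3.360 = 7.840 mg/L.

DO ≈ 7.84 mg/L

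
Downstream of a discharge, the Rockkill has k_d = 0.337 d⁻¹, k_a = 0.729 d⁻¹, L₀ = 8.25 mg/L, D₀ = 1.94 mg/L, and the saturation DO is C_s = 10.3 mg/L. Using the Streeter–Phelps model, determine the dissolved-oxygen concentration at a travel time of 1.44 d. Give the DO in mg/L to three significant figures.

k_d L₀/(k_a−k_d) = 0.337×8.25/(0.729−0.337) = 2.780/0.3920 = 7.092 mg/L.
e^(−k_d t) = e^(−0.337×1.440) = 0.6155; e^(−k_a t) = e^(−0.729×1.440) = 0.3500.
D = 7.092 × (0.6155 − 0.3500) + 1.94 × 0.3500 = 1.883 + 0.6790 = 2.562 mg/L.
DO = C_s − D = 10.3 − 2.562 = 7.738 mg/L.

DO ≈ 7.74 mg/L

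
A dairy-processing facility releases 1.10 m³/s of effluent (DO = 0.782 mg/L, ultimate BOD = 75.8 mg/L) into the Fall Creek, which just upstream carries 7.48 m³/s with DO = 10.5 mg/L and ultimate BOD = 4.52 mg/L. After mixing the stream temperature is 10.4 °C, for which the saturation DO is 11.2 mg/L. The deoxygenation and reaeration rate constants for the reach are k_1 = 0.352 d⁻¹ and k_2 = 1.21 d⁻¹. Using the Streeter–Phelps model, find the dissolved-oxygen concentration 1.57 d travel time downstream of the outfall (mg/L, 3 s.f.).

DO ≈ 8.52 mg/L

Mixed DO = (7.48×10.5 + 1.10×0.782)/(7.48+1.10) = 79.40/8.580 = 9.254 mg/L.
Mixed L₀ = (7.48×4.52 + 1.10×75.8)/(8.580) = 117.2/8.580 = 13.66 mg/L.
Initial deficit D₀ = C_s − DO₀ = 11.2 − 9.254 = 1.946 mg/L.
D(1.57) = [0.352×13.66/(1.21−0.352)](e^(−0.352×1.57) − e^(−1.21×1.57)) + 1.946 e^(−1.21×1.57)
= 5.603 × (0.5754 − 0.1496) + 1.946 × 0.1496 = 2.677 mg/L.
DO = 11.2 − 2.677 = 8.523 mg/L.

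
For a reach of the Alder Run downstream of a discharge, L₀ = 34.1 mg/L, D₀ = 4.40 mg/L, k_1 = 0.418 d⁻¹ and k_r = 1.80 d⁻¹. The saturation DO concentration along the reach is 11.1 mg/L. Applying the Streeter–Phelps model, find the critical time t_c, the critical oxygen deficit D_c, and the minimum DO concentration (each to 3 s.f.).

At the critical point dD/dt = 0, so k_1 L₀ e^(−k_1 t) = k_r D. Substituting D(t) from the Streeter–Phelps equation and solving for t gives
t_c = ln[(k_r/k_1)(1 − D₀(k_r−k_1)/(k_1 L₀))] / (k_r−k_1).
Here k_r−k_1 = 1.382 d⁻¹ and 1 − D₀(k_r−k_1)/(k_1 L₀) = 1 − 4.40×1.382/(0.418×34.1) = 0.5734, so
t_c = ln(4.306 × 0.5734) / 1.382 = 0.9039 / 1.382 = 0.6540 d.
D_c = (k_1/k_r) L₀ e^(−k_1 t_c) = (0.418/1.80) × 34.1 × e^(−0.418×0.6540) = 0.2322 × 34.1 × 0.7608 = 6.025 mg/L.
Minimum DO = C_s − D_c = 11.1 − 6.025 = 5.075 mg/L.

t_c ≈ 0.654 d; D_c ≈ 6.02 mg/L; min DO ≈ 5.08 mg/L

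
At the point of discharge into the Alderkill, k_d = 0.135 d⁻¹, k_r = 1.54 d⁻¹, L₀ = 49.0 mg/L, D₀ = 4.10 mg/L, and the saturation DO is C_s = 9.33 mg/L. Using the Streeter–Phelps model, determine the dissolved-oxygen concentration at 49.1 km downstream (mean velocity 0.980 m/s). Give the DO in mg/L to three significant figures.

DO ≈ 5.23 mg/L

Travel time t = x/v = 49.1 km / (0.980 m/s) = 49100 m / 0.980 m/s = 50100 s = 0.5799 d.
k_d L₀/(k_r−k_d) = 0.135×49.0/(1.54−0.135) = 6.615/1.405 = 4.708 mg/L.
e^(−k_d t) = e^(−0.135×0.5799) = 0.9247; e^(−k_r t) = e^(−1.54×0.5799) = 0.4094.
D = 4.708 × (0.9247 − 0.4094) + 4.10 × 0.4094 = 2.426 + 1.679 = 4.105 mg/L.
DO = C_s − D = 9.33 − 4.105 = 5.225 mg/L.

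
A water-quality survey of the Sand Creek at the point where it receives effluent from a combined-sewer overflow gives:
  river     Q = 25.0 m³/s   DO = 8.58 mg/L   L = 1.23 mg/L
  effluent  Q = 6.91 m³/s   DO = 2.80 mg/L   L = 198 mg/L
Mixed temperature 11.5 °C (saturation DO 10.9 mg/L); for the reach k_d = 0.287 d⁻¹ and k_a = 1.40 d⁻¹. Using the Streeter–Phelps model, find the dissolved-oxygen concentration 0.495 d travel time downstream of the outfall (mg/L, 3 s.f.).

Mixed DO = (25.0×8.58 + 6.91×2.80)/(25.0+6.91) = 233.8/31.91 = 7.328 mg/L.
Mixed L₀ = (25.0×1.23 + 6.91×198)/(31.91) = 1399/31.91 = 43.84 mg/L.
Initial deficit D₀ = C_s − DO₀ = 10.9 − 7.328 = 3.572 mg/L.
D(0.495) = [0.287×43.84/(1.40−0.287)](e^(−0.287×0.495) − e^(−1.40×0.495)) + 3.572 e^(−1.40×0.495)
= 11.30 × (0.8676 − 0.5001) + 3.572 × 0.5001 = 5.940 mg/L.
DO = 10.9 − 5.940 = 4.960 mg/L.

DO ≈ 4.96 mg/L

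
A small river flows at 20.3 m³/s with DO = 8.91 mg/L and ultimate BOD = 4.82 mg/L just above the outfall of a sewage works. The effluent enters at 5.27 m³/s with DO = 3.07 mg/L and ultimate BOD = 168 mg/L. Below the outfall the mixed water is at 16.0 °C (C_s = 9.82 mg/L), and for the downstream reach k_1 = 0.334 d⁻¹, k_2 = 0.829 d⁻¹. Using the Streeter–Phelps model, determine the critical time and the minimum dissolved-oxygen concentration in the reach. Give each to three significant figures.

t_c ≈ 1.66 d; minimum DO ≈ 0.936 mg/L

Mixed DO = (20.3×8.91 + 5.27×3.07)/(20.3+5.27) = 197.1/25.57 = 7.706 mg/L.
Mixed L₀ = (20.3×4.82 + 5.27×168)/(25.57) = 983.2/25.57 = 38.45 mg/L.
Initial deficit D₀ = C_s − DO₀ = 9.82 − 7.706 = 2.114 mg/L.
t_c = (1/0.4950) ln[(0.829/0.334)(1 − 2.114×0.4950/(0.334×38.45))] = 2.020 × ln(2.280) = 1.665 d.
D_c = (0.334/0.829) × 38.45 × e^(−0.334×1.665) = 0.4029 × 38.45 × 0.5735 = 8.884 mg/L.
Minimum DO = 9.82 − 8.884 = 0.9359 mg/L.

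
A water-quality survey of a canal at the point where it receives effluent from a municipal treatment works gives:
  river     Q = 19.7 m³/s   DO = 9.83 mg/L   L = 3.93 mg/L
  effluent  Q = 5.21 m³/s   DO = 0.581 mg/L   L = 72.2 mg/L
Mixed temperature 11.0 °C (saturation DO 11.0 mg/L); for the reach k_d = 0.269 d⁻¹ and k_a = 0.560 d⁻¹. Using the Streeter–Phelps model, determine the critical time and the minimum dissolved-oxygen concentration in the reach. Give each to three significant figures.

t_c ≈ 1.82 d; minimum DO ≈ 5.64 mg/L

Mixed DO = (19.7×9.83 + 5.21×0.581)/(19.7+5.21) = 196.7/24.91 = 7.896 mg/L.
Mixed L₀ = (19.7×3.93 + 5.21×72.2)/(24.91) = 453.6/24.91 = 18.21 mg/L.
Initial deficit D₀ = C_s − DO₀ = 11.0 − 7.896 = 3.104 mg/L.
t_c = (1/0.2910) ln[(0.560/0.269)(1 − 3.104×0.2910/(0.269×18.21))] = 3.436 × ln(1.698) = 1.819 d.
D_c = (0.269/0.560) × 18.21 × e^(−0.269×1.819) = 0.4804 × 18.21 × 0.6130 = 5.362 mg/L.
Minimum DO = 11.0 − 5.362 = 5.638 mg/L.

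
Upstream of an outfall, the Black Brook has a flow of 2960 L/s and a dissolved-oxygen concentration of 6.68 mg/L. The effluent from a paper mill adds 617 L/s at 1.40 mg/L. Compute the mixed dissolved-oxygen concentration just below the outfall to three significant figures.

Flow-weighted mixing: C = (Q_r C_r + Q_w C_w)/(Q_r + Q_w)
= (2960×6.68 + 617×1.40)/(2960 + 617) = 20640/3577 = 5.769 mg/L.

5.77 mg/L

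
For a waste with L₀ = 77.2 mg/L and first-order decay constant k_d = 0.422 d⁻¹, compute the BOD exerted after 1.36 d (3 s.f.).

y ≈ 33.7 mg/L

y_t = L₀(1 − e^(−k_d t)) = 77.2 × (1 − e^(−0.422×1.36))
= 77.2 × (1 − 0.5633) = 77.2 × 0.4367 = 33.71 mg/L.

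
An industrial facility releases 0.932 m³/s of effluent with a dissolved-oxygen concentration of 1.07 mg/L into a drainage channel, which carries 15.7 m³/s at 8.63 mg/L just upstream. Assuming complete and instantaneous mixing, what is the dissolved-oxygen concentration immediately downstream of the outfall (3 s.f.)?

8.21 mg/L

Flow-weighted mixing: C = (Q_r C_r + Q_w C_w)/(Q_r + Q_w)
= (15.7×8.63 + 0.932×1.07)/(15.7 + 0.932) = 136.5/16.63 = 8.206 mg/L.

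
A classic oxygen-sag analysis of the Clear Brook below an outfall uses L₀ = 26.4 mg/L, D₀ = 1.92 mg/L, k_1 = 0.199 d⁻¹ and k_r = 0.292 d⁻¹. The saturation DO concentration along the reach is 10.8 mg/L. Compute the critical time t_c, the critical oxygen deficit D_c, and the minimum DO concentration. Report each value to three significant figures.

t_c ≈ 3.75 d; D_c ≈ 8.53 mg/L; min DO ≈ 2.27 mg/L

At the critical point dD/dt = 0, so k_1 L₀ e^(−k_1 t) = k_r D. Substituting D(t) from the Streeter–Phelps equation and solving for t gives
t_c = ln[(k_r/k_1)(1 − D₀(k_r−k_1)/(k_1 L₀))] / (k_r−k_1).
Here k_r−k_1 = 0.09300 d⁻¹ and 1 − D₀(k_r−k_1)/(k_1 L₀) = 1 − 1.92×0.09300/(0.199×26.4) = 0.9660, so
t_c = ln(1.467 × 0.9660) / 0.09300 = 0.3489 / 0.09300 = 3.751 d.
D_c = (k_1/k_r) L₀ e^(−k_1 t_c) = (0.199/0.292) × 26.4 × e^(−0.199×3.751) = 0.6815 × 26.4 × 0.4740 = 8.528 mg/L.
Minimum DO = C_s − D_c = 10.8 − 8.528 = 2.272 mg/L.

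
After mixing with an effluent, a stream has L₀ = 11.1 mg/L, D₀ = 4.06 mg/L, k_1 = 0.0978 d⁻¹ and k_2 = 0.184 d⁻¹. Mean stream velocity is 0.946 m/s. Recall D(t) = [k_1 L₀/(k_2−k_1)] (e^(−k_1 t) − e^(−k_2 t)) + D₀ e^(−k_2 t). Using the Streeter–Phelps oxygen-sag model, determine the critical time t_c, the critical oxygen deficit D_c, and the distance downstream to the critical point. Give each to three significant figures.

t_c = [1/(k_2−k_1)] ln[(k_2/k_1)(1 − D₀(k_2−k_1)/(k_1 L₀))]
= [1/(0.184−0.0978)] ln[(0.184/0.0978)(1 − 4.06×0.08620/(0.0978×11.1))]
= (1/0.08620) ln[1.881 × 0.6776] = 11.60 × ln(1.275) = 11.60 × 0.2428 = 2.817 d.
L(t_c) = L₀ e^(−k_1 t_c) = 11.1 × 0.7592 = 8.427 mg/L, and at the critical point k_2 D_c = k_1 L, so D_c = (0.0978/0.184) × 8.427 = 4.479 mg/L.
x_c = v t_c = 0.946 m/s × 2.817 d × 86400 s/d = 230300 m ≈ 230 km.

t_c ≈ 2.82 d; D_c ≈ 4.48 mg/L; x_c ≈ 230 km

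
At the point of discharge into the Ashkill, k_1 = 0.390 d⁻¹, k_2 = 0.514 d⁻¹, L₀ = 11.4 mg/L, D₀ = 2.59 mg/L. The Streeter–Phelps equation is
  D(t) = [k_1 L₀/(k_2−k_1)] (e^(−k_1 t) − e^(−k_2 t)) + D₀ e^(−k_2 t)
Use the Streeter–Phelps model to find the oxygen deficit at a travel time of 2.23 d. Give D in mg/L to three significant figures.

k_1 L₀/(k_2−k_1) = 0.390×11.4/(0.514−0.390) = 4.446/0.1240 = 35.85 mg/L.
e^(−k_1 t) = e^(−0.390×2.230) = 0.4191; e^(−k_2 t) = e^(−0.514×2.230) = 0.3178.
D = 35.85 × (0.4191 − 0.3178) + 2.59 × 0.3178 = 3.630 + 0.8232 = 4.453 mg/L.

D ≈ 4.45 mg/L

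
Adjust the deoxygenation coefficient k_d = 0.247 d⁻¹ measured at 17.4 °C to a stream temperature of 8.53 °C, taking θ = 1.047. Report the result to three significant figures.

k_d(T₂) = k_d(T₁) · θ^(T₂−T₁) = 0.247 × 1.047^(8.53−17.4)
= 0.247 × 1.047^-8.87 = 0.247 × 0.6654 = 0.1644 d⁻¹.

k_d ≈ 0.164 d⁻¹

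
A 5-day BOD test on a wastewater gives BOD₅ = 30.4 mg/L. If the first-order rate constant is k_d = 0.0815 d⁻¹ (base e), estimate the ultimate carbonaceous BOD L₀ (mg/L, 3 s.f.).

BOD₅ = L₀(1 − e^(−5k_d)) ⇒ L₀ = BOD₅ / (1 − e^(−5×0.0815))
= 30.4 / (1 − 0.6653) = 30.4 / 0.3347 = 90.83 mg/L.

L₀ ≈ 90.8 mg/L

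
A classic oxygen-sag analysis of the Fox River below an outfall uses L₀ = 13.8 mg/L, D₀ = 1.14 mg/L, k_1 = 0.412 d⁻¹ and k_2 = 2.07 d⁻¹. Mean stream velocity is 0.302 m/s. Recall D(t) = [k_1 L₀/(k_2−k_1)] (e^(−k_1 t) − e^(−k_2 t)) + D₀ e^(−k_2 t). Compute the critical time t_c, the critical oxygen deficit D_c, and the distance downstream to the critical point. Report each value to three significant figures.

With k_2/k_1 = 5.024 and 1 − D₀(k_2−k_1)/(k_1 L₀) = 0.6676,
t_c = ln(5.024 × 0.6676) / (2.07 − 0.412) = ln(3.354) / 1.658 = 1.210/1.658 = 0.7299 d.
D_c = (k_1/k_2) L₀ e^(−k_1 t_c) = (0.412/2.07) × 13.8 × e^(−0.412×0.7299) = 0.1990 × 13.8 × 0.7403 = 2.033 mg/L.
x_c = v t_c = 0.302 m/s × 0.7299 d × 86400 s/d = 19040 m ≈ 19.0 km.

t_c ≈ 0.730 d; D_c ≈ 2.03 mg/L; x_c ≈ 19.0 km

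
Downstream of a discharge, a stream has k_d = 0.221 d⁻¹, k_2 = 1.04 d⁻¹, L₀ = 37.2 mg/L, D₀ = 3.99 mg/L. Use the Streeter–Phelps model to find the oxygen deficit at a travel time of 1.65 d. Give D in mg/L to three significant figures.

k_d L₀/(k_2−k_d) = 0.221×37.2/(1.04−0.221) = 8.221/0.8190 = 10.04 mg/L.
e^(−k_d t) = e^(−0.221×1.650) = 0.6944; e^(−k_2 t) = e^(−1.04×1.650) = 0.1798.
D = 10.04 × (0.6944 − 0.1798) + 3.99 × 0.1798 = 5.166 + 0.7173 = 5.884 mg/L.

D ≈ 5.88 mg/L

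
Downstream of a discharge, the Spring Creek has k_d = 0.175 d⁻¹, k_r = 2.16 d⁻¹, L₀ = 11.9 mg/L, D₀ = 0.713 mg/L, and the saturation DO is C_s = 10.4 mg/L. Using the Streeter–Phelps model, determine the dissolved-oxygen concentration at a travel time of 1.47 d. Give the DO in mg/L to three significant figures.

k_d L₀/(k_r−k_d) = 0.175×11.9/(2.16−0.175) = 2.083/1.985 = 1.049 mg/L.
e^(−k_d t) = e^(−0.175×1.470) = 0.7732; e^(−k_r t) = e^(−2.16×1.470) = 0.04179.
D = 1.049 × (0.7732 − 0.04179) + 0.713 × 0.04179 = 0.7673 + 0.02979 = 0.7971 mg/L.
DO = C_s − D = 10.4 − 0.7971 = 9.603 mg/L.

DO ≈ 9.60 mg/L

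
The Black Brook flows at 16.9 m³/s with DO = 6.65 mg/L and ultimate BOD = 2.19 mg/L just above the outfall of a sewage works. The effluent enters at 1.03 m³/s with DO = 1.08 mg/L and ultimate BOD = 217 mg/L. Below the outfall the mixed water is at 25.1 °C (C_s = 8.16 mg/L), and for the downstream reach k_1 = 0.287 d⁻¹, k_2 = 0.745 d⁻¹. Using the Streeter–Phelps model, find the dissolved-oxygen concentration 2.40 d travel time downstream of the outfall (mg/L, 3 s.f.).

DO ≈ 4.80 mg/L

Mixed DO = (16.9×6.65 + 1.03×1.08)/(16.9+1.03) = 113.5/17.93 = 6.330 mg/L.
Mixed L₀ = (16.9×2.19 + 1.03×217)/(17.93) = 260.5/17.93 = 14.53 mg/L.
Initial deficit D₀ = C_s − DO₀ = 8.16 − 6.330 = 1.830 mg/L.
D(2.40) = [0.287×14.53/(0.745−0.287)](e^(−0.287×2.40) − e^(−0.745×2.40)) + 1.830 e^(−0.745×2.40)
= 9.105 × (0.5022 − 0.1673) + 1.830 × 0.1673 = 3.355 mg/L.
DO = 8.16 − 3.355 = 4.805 mg/L.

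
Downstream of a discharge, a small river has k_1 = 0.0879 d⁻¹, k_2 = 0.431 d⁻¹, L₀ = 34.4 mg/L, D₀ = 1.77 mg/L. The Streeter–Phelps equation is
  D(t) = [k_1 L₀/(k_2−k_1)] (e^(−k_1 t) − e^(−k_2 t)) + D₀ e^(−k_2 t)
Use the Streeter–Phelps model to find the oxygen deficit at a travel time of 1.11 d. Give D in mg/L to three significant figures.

k_1 L₀/(k_2−k_1) = 0.0879×34.4/(0.431−0.0879) = 3.024/0.3431 = 8.813 mg/L.
e^(−k_1 t) = e^(−0.0879×1.110) = 0.9070; e^(−k_2 t) = e^(−0.431×1.110) = 0.6198.
D = 8.813 × (0.9070 − 0.6198) + 1.77 × 0.6198 = 2.532 + 1.097 = 3.629 mg/L.

D ≈ 3.63 mg/L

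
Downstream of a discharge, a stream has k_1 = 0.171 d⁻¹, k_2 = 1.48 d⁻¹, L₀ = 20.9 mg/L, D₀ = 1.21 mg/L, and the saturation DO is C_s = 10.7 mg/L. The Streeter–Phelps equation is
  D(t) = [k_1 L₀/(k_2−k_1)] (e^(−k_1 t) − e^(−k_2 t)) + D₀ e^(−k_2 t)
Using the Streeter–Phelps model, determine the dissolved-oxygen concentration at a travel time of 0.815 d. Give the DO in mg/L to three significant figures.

DO ≈ 8.78 mg/L

k_1 L₀/(k_2−k_1) = 0.171×20.9/(1.48−0.171) = 3.574/1.309 = 2.730 mg/L.
e^(−k_1 t) = e^(−0.171×0.8150) = 0.8699; e^(−k_2 t) = e^(−1.48×0.8150) = 0.2993.
D = 2.730 × (0.8699 − 0.2993) + 1.21 × 0.2993 = 1.558 + 0.3622 = 1.920 mg/L.
DO = C_s − D = 10.7 − 1.920 = 8.780 mg/L.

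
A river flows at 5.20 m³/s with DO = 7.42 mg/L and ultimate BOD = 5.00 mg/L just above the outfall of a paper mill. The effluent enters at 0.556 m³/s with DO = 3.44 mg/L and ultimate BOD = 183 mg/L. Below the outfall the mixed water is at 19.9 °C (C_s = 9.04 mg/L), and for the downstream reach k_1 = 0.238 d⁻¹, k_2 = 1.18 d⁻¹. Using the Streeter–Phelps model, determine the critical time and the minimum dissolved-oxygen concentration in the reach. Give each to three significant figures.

t_c ≈ 1.23 d; minimum DO ≈ 5.70 mg/L

Mixed DO = (5.20×7.42 + 0.556×3.44)/(5.20+0.556) = 40.50/5.756 = 7.036 mg/L.
Mixed L₀ = (5.20×5.00 + 0.556×183)/(5.756) = 127.7/5.756 = 22.19 mg/L.
Initial deficit D₀ = C_s − DO₀ = 9.04 − 7.036 = 2.004 mg/L.
t_c = (1/0.9420) ln[(1.18/0.238)(1 − 2.004×0.9420/(0.238×22.19))] = 1.062 × ln(3.186) = 1.230 d.
D_c = (0.238/1.18) × 22.19 × e^(−0.238×1.230) = 0.2017 × 22.19 × 0.7462 = 3.340 mg/L.
Minimum DO = 9.04 − 3.340 = 5.700 mg/L.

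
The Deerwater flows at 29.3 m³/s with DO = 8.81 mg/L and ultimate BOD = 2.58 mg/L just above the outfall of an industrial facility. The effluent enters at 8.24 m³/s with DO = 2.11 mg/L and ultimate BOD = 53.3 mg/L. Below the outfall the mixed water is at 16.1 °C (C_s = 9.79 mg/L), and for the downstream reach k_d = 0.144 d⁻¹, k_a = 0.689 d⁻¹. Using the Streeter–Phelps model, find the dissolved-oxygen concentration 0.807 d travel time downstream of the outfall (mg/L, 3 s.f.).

Mixed DO = (29.3×8.81 + 8.24×2.11)/(29.3+8.24) = 275.5/37.54 = 7.339 mg/L.
Mixed L₀ = (29.3×2.58 + 8.24×53.3)/(37.54) = 514.8/37.54 = 13.71 mg/L.
Initial deficit D₀ = C_s − DO₀ = 9.79 − 7.339 = 2.451 mg/L.
D(0.807) = [0.144×13.71/(0.689−0.144)](e^(−0.144×0.807) − e^(−0.689×0.807)) + 2.451 e^(−0.689×0.807)
= 3.623 × (0.8903 − 0.5735) + 2.451 × 0.5735 = 2.553 mg/L.
DO = 9.79 − 2.553 = 7.237 mg/L.

DO ≈ 7.24 mg/L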